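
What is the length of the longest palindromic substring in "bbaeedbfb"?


Input: "bbaeedbfb"
Checking substrings for palindromes:
  [6:9] "bfb" (len 3) => palindrome
  [0:2] "bb" (len 2) => palindrome
  [3:5] "ee" (len 2) => palindrome
Longest palindromic substring: "bfb" with length 3

3


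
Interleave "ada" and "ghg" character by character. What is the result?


Interleaving "ada" and "ghg":
  Position 0: 'a' from first, 'g' from second => "ag"
  Position 1: 'd' from first, 'h' from second => "dh"
  Position 2: 'a' from first, 'g' from second => "ag"
Result: agdhag

agdhag


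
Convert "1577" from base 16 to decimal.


Input: "1577" in base 16
Positional expansion:
  Digit '1' (value 1) x 16^3 = 4096
  Digit '5' (value 5) x 16^2 = 1280
  Digit '7' (value 7) x 16^1 = 112
  Digit '7' (value 7) x 16^0 = 7
Sum = 5495

5495


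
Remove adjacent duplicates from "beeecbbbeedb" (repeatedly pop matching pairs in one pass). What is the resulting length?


Input: beeecbbbeedb
Stack-based adjacent duplicate removal:
  Read 'b': push. Stack: b
  Read 'e': push. Stack: be
  Read 'e': matches stack top 'e' => pop. Stack: b
  Read 'e': push. Stack: be
  Read 'c': push. Stack: bec
  Read 'b': push. Stack: becb
  Read 'b': matches stack top 'b' => pop. Stack: bec
  Read 'b': push. Stack: becb
  Read 'e': push. Stack: becbe
  Read 'e': matches stack top 'e' => pop. Stack: becb
  Read 'd': push. Stack: becbd
  Read 'b': push. Stack: becbdb
Final stack: "becbdb" (length 6)

6


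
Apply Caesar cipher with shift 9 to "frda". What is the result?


Caesar cipher: shift "frda" by 9
  'f' (pos 5) + 9 = pos 14 = 'o'
  'r' (pos 17) + 9 = pos 0 = 'a'
  'd' (pos 3) + 9 = pos 12 = 'm'
  'a' (pos 0) + 9 = pos 9 = 'j'
Result: oamj

oamj


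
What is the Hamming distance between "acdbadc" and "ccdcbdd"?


Comparing "acdbadc" and "ccdcbdd" position by position:
  Position 0: 'a' vs 'c' => differ
  Position 1: 'c' vs 'c' => same
  Position 2: 'd' vs 'd' => same
  Position 3: 'b' vs 'c' => differ
  Position 4: 'a' vs 'b' => differ
  Position 5: 'd' vs 'd' => same
  Position 6: 'c' vs 'd' => differ
Total differences (Hamming distance): 4

4


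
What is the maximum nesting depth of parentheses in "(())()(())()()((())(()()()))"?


Input: "(())()(())()()((())(()()()))"
Tracking depth:
  Position 0 '(': depth becomes 1
  Position 1 '(': depth becomes 2
  Position 2 ')': depth becomes 1
  Position 3 ')': depth becomes 0
  Position 4 '(': depth becomes 1
  Position 5 ')': depth becomes 0
  Position 6 '(': depth becomes 1
  Position 7 '(': depth becomes 2
  Position 8 ')': depth becomes 1
  Position 9 ')': depth becomes 0
  Position 10 '(': depth becomes 1
  Position 11 ')': depth becomes 0
  Position 12 '(': depth becomes 1
  Position 13 ')': depth becomes 0
  Position 14 '(': depth becomes 1
  Position 15 '(': depth becomes 2
  Position 16 '(': depth becomes 3
  Position 17 ')': depth becomes 2
  Position 18 ')': depth becomes 1
  Position 19 '(': depth becomes 2
  Position 20 '(': depth becomes 3
  Position 21 ')': depth becomes 2
  Position 22 '(': depth becomes 3
  Position 23 ')': depth becomes 2
  Position 24 '(': depth becomes 3
  Position 25 ')': depth becomes 2
  Position 26 ')': depth becomes 1
  Position 27 ')': depth becomes 0
Maximum depth reached: 3

3


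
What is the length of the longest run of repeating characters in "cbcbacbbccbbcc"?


Input: "cbcbacbbccbbcc"
Scanning for longest run:
  Position 1 ('b'): new char, reset run to 1
  Position 2 ('c'): new char, reset run to 1
  Position 3 ('b'): new char, reset run to 1
  Position 4 ('a'): new char, reset run to 1
  Position 5 ('c'): new char, reset run to 1
  Position 6 ('b'): new char, reset run to 1
  Position 7 ('b'): continues run of 'b', length=2
  Position 8 ('c'): new char, reset run to 1
  Position 9 ('c'): continues run of 'c', length=2
  Position 10 ('b'): new char, reset run to 1
  Position 11 ('b'): continues run of 'b', length=2
  Position 12 ('c'): new char, reset run to 1
  Position 13 ('c'): continues run of 'c', length=2
Longest run: 'b' with length 2

2


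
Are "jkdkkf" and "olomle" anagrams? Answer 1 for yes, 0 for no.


Strings: "jkdkkf", "olomle"
Sorted first:  dfjkkk
Sorted second: ellmoo
Differ at position 0: 'd' vs 'e' => not anagrams

0


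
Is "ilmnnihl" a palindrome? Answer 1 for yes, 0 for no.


Input: ilmnnihl
Reversed: lhinnmli
  Compare pos 0 ('i') with pos 7 ('l'): MISMATCH
  Compare pos 1 ('l') with pos 6 ('h'): MISMATCH
  Compare pos 2 ('m') with pos 5 ('i'): MISMATCH
  Compare pos 3 ('n') with pos 4 ('n'): match
Result: not a palindrome

0


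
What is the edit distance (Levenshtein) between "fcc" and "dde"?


Computing edit distance: "fcc" -> "dde"
DP table:
           d    d    e
      0    1    2    3
  f   1    1    2    3
  c   2    2    2    3
  c   3    3    3    3
Edit distance = dp[3][3] = 3

3


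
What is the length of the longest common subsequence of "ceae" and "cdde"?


LCS of "ceae" and "cdde"
DP table:
           c    d    d    e
      0    0    0    0    0
  c   0    1    1    1    1
  e   0    1    1    1    2
  a   0    1    1    1    2
  e   0    1    1    1    2
LCS length = dp[4][4] = 2

2


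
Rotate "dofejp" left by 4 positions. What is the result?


Input: "dofejp", rotate left by 4
First 4 characters: "dofe"
Remaining characters: "jp"
Concatenate remaining + first: "jp" + "dofe" = "jpdofe"

jpdofe


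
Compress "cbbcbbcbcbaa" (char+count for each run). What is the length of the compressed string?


Input: cbbcbbcbcbaa
Runs:
  'c' x 1 => "c1"
  'b' x 2 => "b2"
  'c' x 1 => "c1"
  'b' x 2 => "b2"
  'c' x 1 => "c1"
  'b' x 1 => "b1"
  'c' x 1 => "c1"
  'b' x 1 => "b1"
  'a' x 2 => "a2"
Compressed: "c1b2c1b2c1b1c1b1a2"
Compressed length: 18

18


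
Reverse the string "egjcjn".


Input: egjcjn
Reading characters right to left:
  Position 5: 'n'
  Position 4: 'j'
  Position 3: 'c'
  Position 2: 'j'
  Position 1: 'g'
  Position 0: 'e'
Reversed: njcjge

njcjge


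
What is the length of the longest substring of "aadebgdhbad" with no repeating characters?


Input: "aadebgdhbad"
Sliding window (track last position of each char):
  Position 0 ('a'): window [0,0] length 1 -- new best
  Position 1 ('a'): repeat (last at 0), move window start to 1
  Position 1 ('a'): window [1,1] length 1
  Position 2 ('d'): window [1,2] length 2 -- new best
  Position 3 ('e'): window [1,3] length 3 -- new best
  Position 4 ('b'): window [1,4] length 4 -- new best
  Position 5 ('g'): window [1,5] length 5 -- new best
  Position 6 ('d'): repeat (last at 2), move window start to 3
  Position 6 ('d'): window [3,6] length 4
  Position 7 ('h'): window [3,7] length 5
  Position 8 ('b'): repeat (last at 4), move window start to 5
  Position 8 ('b'): window [5,8] length 4
  Position 9 ('a'): window [5,9] length 5
  Position 10 ('d'): repeat (last at 6), move window start to 7
  Position 10 ('d'): window [7,10] length 4
Longest substring with no repeats: "adebg" with length 5

5


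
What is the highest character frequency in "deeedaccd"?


Input: deeedaccd
Character counts:
  'a': 1
  'c': 2
  'd': 3
  'e': 3
Maximum frequency: 3

3


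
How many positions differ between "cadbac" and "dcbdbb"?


Comparing "cadbac" and "dcbdbb" position by position:
  Position 0: 'c' vs 'd' => DIFFER
  Position 1: 'a' vs 'c' => DIFFER
  Position 2: 'd' vs 'b' => DIFFER
  Position 3: 'b' vs 'd' => DIFFER
  Position 4: 'a' vs 'b' => DIFFER
  Position 5: 'c' vs 'b' => DIFFER
Positions that differ: 6

6


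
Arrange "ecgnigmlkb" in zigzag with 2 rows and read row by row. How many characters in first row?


Zigzag "ecgnigmlkb" into 2 rows:
Placing characters:
  'e' => row 0
  'c' => row 1
  'g' => row 0
  'n' => row 1
  'i' => row 0
  'g' => row 1
  'm' => row 0
  'l' => row 1
  'k' => row 0
  'b' => row 1
Rows:
  Row 0: "egimk"
  Row 1: "cnglb"
First row length: 5

5


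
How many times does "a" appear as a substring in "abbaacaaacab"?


Searching for "a" in "abbaacaaacab"
Scanning each position:
  Position 0: "a" => MATCH
  Position 1: "b" => no
  Position 2: "b" => no
  Position 3: "a" => MATCH
  Position 4: "a" => MATCH
  Position 5: "c" => no
  Position 6: "a" => MATCH
  Position 7: "a" => MATCH
  Position 8: "a" => MATCH
  Position 9: "c" => no
  Position 10: "a" => MATCH
  Position 11: "b" => no
Total occurrences: 7

7


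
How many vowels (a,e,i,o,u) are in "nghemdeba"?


Input: nghemdeba
Checking each character:
  'n' at position 0: consonant
  'g' at position 1: consonant
  'h' at position 2: consonant
  'e' at position 3: vowel (running total: 1)
  'm' at position 4: consonant
  'd' at position 5: consonant
  'e' at position 6: vowel (running total: 2)
  'b' at position 7: consonant
  'a' at position 8: vowel (running total: 3)
Total vowels: 3

3


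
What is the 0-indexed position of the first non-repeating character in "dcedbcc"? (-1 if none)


Input: dcedbcc
Character frequencies:
  'b': 1
  'c': 3
  'd': 2
  'e': 1
Scanning left to right for freq == 1:
  Position 0 ('d'): freq=2, skip
  Position 1 ('c'): freq=3, skip
  Position 2 ('e'): unique! => answer = 2

2


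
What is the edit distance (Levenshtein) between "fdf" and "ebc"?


Computing edit distance: "fdf" -> "ebc"
DP table:
           e    b    c
      0    1    2    3
  f   1    1    2    3
  d   2    2    2    3
  f   3    3    3    3
Edit distance = dp[3][3] = 3

3


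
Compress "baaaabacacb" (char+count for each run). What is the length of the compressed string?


Input: baaaabacacb
Runs:
  'b' x 1 => "b1"
  'a' x 4 => "a4"
  'b' x 1 => "b1"
  'a' x 1 => "a1"
  'c' x 1 => "c1"
  'a' x 1 => "a1"
  'c' x 1 => "c1"
  'b' x 1 => "b1"
Compressed: "b1a4b1a1c1a1c1b1"
Compressed length: 16

16


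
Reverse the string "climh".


Input: climh
Reading characters right to left:
  Position 4: 'h'
  Position 3: 'm'
  Position 2: 'i'
  Position 1: 'l'
  Position 0: 'c'
Reversed: hmilc

hmilc


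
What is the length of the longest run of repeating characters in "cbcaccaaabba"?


Input: "cbcaccaaabba"
Scanning for longest run:
  Position 1 ('b'): new char, reset run to 1
  Position 2 ('c'): new char, reset run to 1
  Position 3 ('a'): new char, reset run to 1
  Position 4 ('c'): new char, reset run to 1
  Position 5 ('c'): continues run of 'c', length=2
  Position 6 ('a'): new char, reset run to 1
  Position 7 ('a'): continues run of 'a', length=2
  Position 8 ('a'): continues run of 'a', length=3
  Position 9 ('b'): new char, reset run to 1
  Position 10 ('b'): continues run of 'b', length=2
  Position 11 ('a'): new char, reset run to 1
Longest run: 'a' with length 3

3


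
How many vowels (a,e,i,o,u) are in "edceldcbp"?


Input: edceldcbp
Checking each character:
  'e' at position 0: vowel (running total: 1)
  'd' at position 1: consonant
  'c' at position 2: consonant
  'e' at position 3: vowel (running total: 2)
  'l' at position 4: consonant
  'd' at position 5: consonant
  'c' at position 6: consonant
  'b' at position 7: consonant
  'p' at position 8: consonant
Total vowels: 2

2


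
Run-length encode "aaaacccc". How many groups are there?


Input: aaaacccc
Scanning for consecutive runs:
  Group 1: 'a' x 4 (positions 0-3)
  Group 2: 'c' x 4 (positions 4-7)
Total groups: 2

2


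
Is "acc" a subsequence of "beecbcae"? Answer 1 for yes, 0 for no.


Check if "acc" is a subsequence of "beecbcae"
Greedy scan:
  Position 0 ('b'): no match needed
  Position 1 ('e'): no match needed
  Position 2 ('e'): no match needed
  Position 3 ('c'): no match needed
  Position 4 ('b'): no match needed
  Position 5 ('c'): no match needed
  Position 6 ('a'): matches sub[0] = 'a'
  Position 7 ('e'): no match needed
Only matched 1/3 characters => not a subsequence

0


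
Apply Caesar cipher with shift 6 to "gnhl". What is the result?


Caesar cipher: shift "gnhl" by 6
  'g' (pos 6) + 6 = pos 12 = 'm'
  'n' (pos 13) + 6 = pos 19 = 't'
  'h' (pos 7) + 6 = pos 13 = 'n'
  'l' (pos 11) + 6 = pos 17 = 'r'
Result: mtnr

mtnr


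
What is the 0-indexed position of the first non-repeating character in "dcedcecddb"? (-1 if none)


Input: dcedcecddb
Character frequencies:
  'b': 1
  'c': 3
  'd': 4
  'e': 2
Scanning left to right for freq == 1:
  Position 0 ('d'): freq=4, skip
  Position 1 ('c'): freq=3, skip
  Position 2 ('e'): freq=2, skip
  Position 3 ('d'): freq=4, skip
  Position 4 ('c'): freq=3, skip
  Position 5 ('e'): freq=2, skip
  Position 6 ('c'): freq=3, skip
  Position 7 ('d'): freq=4, skip
  Position 8 ('d'): freq=4, skip
  Position 9 ('b'): unique! => answer = 9

9


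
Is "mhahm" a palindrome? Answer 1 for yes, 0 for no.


Input: mhahm
Reversed: mhahm
  Compare pos 0 ('m') with pos 4 ('m'): match
  Compare pos 1 ('h') with pos 3 ('h'): match
Result: palindrome

1


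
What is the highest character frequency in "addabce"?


Input: addabce
Character counts:
  'a': 2
  'b': 1
  'c': 1
  'd': 2
  'e': 1
Maximum frequency: 2

2


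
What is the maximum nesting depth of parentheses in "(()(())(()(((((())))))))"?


Input: "(()(())(()(((((())))))))"
Tracking depth:
  Position 0 '(': depth becomes 1
  Position 1 '(': depth becomes 2
  Position 2 ')': depth becomes 1
  Position 3 '(': depth becomes 2
  Position 4 '(': depth becomes 3
  Position 5 ')': depth becomes 2
  Position 6 ')': depth becomes 1
  Position 7 '(': depth becomes 2
  Position 8 '(': depth becomes 3
  Position 9 ')': depth becomes 2
  Position 10 '(': depth becomes 3
  Position 11 '(': depth becomes 4
  Position 12 '(': depth becomes 5
  Position 13 '(': depth becomes 6
  Position 14 '(': depth becomes 7
  Position 15 '(': depth becomes 8
  Position 16 ')': depth becomes 7
  Position 17 ')': depth becomes 6
  Position 18 ')': depth becomes 5
  Position 19 ')': depth becomes 4
  Position 20 ')': depth becomes 3
  Position 21 ')': depth becomes 2
  Position 22 ')': depth becomes 1
  Position 23 ')': depth becomes 0
Maximum depth reached: 8

8


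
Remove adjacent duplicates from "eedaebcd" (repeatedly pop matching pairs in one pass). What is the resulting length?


Input: eedaebcd
Stack-based adjacent duplicate removal:
  Read 'e': push. Stack: e
  Read 'e': matches stack top 'e' => pop. Stack: (empty)
  Read 'd': push. Stack: d
  Read 'a': push. Stack: da
  Read 'e': push. Stack: dae
  Read 'b': push. Stack: daeb
  Read 'c': push. Stack: daebc
  Read 'd': push. Stack: daebcd
Final stack: "daebcd" (length 6)

6


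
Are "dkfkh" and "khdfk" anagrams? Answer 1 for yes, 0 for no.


Strings: "dkfkh", "khdfk"
Sorted first:  dfhkk
Sorted second: dfhkk
Sorted forms match => anagrams

1


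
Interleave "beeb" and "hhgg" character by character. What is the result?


Interleaving "beeb" and "hhgg":
  Position 0: 'b' from first, 'h' from second => "bh"
  Position 1: 'e' from first, 'h' from second => "eh"
  Position 2: 'e' from first, 'g' from second => "eg"
  Position 3: 'b' from first, 'g' from second => "bg"
Result: bhehegbg

bhehegbg


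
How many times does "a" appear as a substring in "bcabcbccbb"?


Searching for "a" in "bcabcbccbb"
Scanning each position:
  Position 0: "b" => no
  Position 1: "c" => no
  Position 2: "a" => MATCH
  Position 3: "b" => no
  Position 4: "c" => no
  Position 5: "b" => no
  Position 6: "c" => no
  Position 7: "c" => no
  Position 8: "b" => no
  Position 9: "b" => no
Total occurrences: 1

1


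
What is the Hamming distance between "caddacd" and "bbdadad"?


Comparing "caddacd" and "bbdadad" position by position:
  Position 0: 'c' vs 'b' => differ
  Position 1: 'a' vs 'b' => differ
  Position 2: 'd' vs 'd' => same
  Position 3: 'd' vs 'a' => differ
  Position 4: 'a' vs 'd' => differ
  Position 5: 'c' vs 'a' => differ
  Position 6: 'd' vs 'd' => same
Total differences (Hamming distance): 5

5


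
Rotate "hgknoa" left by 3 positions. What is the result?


Input: "hgknoa", rotate left by 3
First 3 characters: "hgk"
Remaining characters: "noa"
Concatenate remaining + first: "noa" + "hgk" = "noahgk"

noahgk


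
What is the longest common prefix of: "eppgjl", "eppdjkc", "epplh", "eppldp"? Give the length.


Words: eppgjl, eppdjkc, epplh, eppldp
  Position 0: all 'e' => match
  Position 1: all 'p' => match
  Position 2: all 'p' => match
  Position 3: ('g', 'd', 'l', 'l') => mismatch, stop
LCP = "epp" (length 3)

3


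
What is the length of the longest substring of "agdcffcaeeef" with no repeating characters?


Input: "agdcffcaeeef"
Sliding window (track last position of each char):
  Position 0 ('a'): window [0,0] length 1 -- new best
  Position 1 ('g'): window [0,1] length 2 -- new best
  Position 2 ('d'): window [0,2] length 3 -- new best
  Position 3 ('c'): window [0,3] length 4 -- new best
  Position 4 ('f'): window [0,4] length 5 -- new best
  Position 5 ('f'): repeat (last at 4), move window start to 5
  Position 5 ('f'): window [5,5] length 1
  Position 6 ('c'): window [5,6] length 2
  Position 7 ('a'): window [5,7] length 3
  Position 8 ('e'): window [5,8] length 4
  Position 9 ('e'): repeat (last at 8), move window start to 9
  Position 9 ('e'): window [9,9] length 1
  Position 10 ('e'): repeat (last at 9), move window start to 10
  Position 10 ('e'): window [10,10] length 1
  Position 11 ('f'): window [10,11] length 2
Longest substring with no repeats: "agdcf" with length 5

5


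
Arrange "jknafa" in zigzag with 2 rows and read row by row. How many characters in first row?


Zigzag "jknafa" into 2 rows:
Placing characters:
  'j' => row 0
  'k' => row 1
  'n' => row 0
  'a' => row 1
  'f' => row 0
  'a' => row 1
Rows:
  Row 0: "jnf"
  Row 1: "kaa"
First row length: 3

3


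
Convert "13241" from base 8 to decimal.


Input: "13241" in base 8
Positional expansion:
  Digit '1' (value 1) x 8^4 = 4096
  Digit '3' (value 3) x 8^3 = 1536
  Digit '2' (value 2) x 8^2 = 128
  Digit '4' (value 4) x 8^1 = 32
  Digit '1' (value 1) x 8^0 = 1
Sum = 5793

5793


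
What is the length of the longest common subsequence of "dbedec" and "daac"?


LCS of "dbedec" and "daac"
DP table:
           d    a    a    c
      0    0    0    0    0
  d   0    1    1    1    1
  b   0    1    1    1    1
  e   0    1    1    1    1
  d   0    1    1    1    1
  e   0    1    1    1    1
  c   0    1    1    1    2
LCS length = dp[6][4] = 2

2


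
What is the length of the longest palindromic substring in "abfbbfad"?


Input: "abfbbfad"
Checking substrings for palindromes:
  [2:6] "fbbf" (len 4) => palindrome
  [1:4] "bfb" (len 3) => palindrome
  [3:5] "bb" (len 2) => palindrome
Longest palindromic substring: "fbbf" with length 4

4


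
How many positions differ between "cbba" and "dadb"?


Comparing "cbba" and "dadb" position by position:
  Position 0: 'c' vs 'd' => DIFFER
  Position 1: 'b' vs 'a' => DIFFER
  Position 2: 'b' vs 'd' => DIFFER
  Position 3: 'a' vs 'b' => DIFFER
Positions that differ: 4

4


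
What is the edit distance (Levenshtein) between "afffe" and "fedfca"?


Computing edit distance: "afffe" -> "fedfca"
DP table:
           f    e    d    f    c    a
      0    1    2    3    4    5    6
  a   1    1    2    3    4    5    5
  f   2    1    2    3    3    4    5
  f   3    2    2    3    3    4    5
  f   4    3    3    3    3    4    5
  e   5    4    3    4    4    4    5
Edit distance = dp[5][6] = 5

5


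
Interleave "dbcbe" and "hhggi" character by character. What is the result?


Interleaving "dbcbe" and "hhggi":
  Position 0: 'd' from first, 'h' from second => "dh"
  Position 1: 'b' from first, 'h' from second => "bh"
  Position 2: 'c' from first, 'g' from second => "cg"
  Position 3: 'b' from first, 'g' from second => "bg"
  Position 4: 'e' from first, 'i' from second => "ei"
Result: dhbhcgbgei

dhbhcgbgei


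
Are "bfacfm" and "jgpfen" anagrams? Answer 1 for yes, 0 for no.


Strings: "bfacfm", "jgpfen"
Sorted first:  abcffm
Sorted second: efgjnp
Differ at position 0: 'a' vs 'e' => not anagrams

0


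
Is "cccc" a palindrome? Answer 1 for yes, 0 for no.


Input: cccc
Reversed: cccc
  Compare pos 0 ('c') with pos 3 ('c'): match
  Compare pos 1 ('c') with pos 2 ('c'): match
Result: palindrome

1


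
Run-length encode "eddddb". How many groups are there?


Input: eddddb
Scanning for consecutive runs:
  Group 1: 'e' x 1 (positions 0-0)
  Group 2: 'd' x 4 (positions 1-4)
  Group 3: 'b' x 1 (positions 5-5)
Total groups: 3

3


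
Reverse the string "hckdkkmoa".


Input: hckdkkmoa
Reading characters right to left:
  Position 8: 'a'
  Position 7: 'o'
  Position 6: 'm'
  Position 5: 'k'
  Position 4: 'k'
  Position 3: 'd'
  Position 2: 'k'
  Position 1: 'c'
  Position 0: 'h'
Reversed: aomkkdkch

aomkkdkch


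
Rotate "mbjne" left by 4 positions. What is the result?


Input: "mbjne", rotate left by 4
First 4 characters: "mbjn"
Remaining characters: "e"
Concatenate remaining + first: "e" + "mbjn" = "embjn"

embjn


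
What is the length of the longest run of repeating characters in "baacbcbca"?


Input: "baacbcbca"
Scanning for longest run:
  Position 1 ('a'): new char, reset run to 1
  Position 2 ('a'): continues run of 'a', length=2
  Position 3 ('c'): new char, reset run to 1
  Position 4 ('b'): new char, reset run to 1
  Position 5 ('c'): new char, reset run to 1
  Position 6 ('b'): new char, reset run to 1
  Position 7 ('c'): new char, reset run to 1
  Position 8 ('a'): new char, reset run to 1
Longest run: 'a' with length 2

2


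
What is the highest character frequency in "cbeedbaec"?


Input: cbeedbaec
Character counts:
  'a': 1
  'b': 2
  'c': 2
  'd': 1
  'e': 3
Maximum frequency: 3

3


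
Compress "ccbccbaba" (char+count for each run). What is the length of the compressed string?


Input: ccbccbaba
Runs:
  'c' x 2 => "c2"
  'b' x 1 => "b1"
  'c' x 2 => "c2"
  'b' x 1 => "b1"
  'a' x 1 => "a1"
  'b' x 1 => "b1"
  'a' x 1 => "a1"
Compressed: "c2b1c2b1a1b1a1"
Compressed length: 14

14


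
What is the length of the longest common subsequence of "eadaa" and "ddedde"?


LCS of "eadaa" and "ddedde"
DP table:
           d    d    e    d    d    e
      0    0    0    0    0    0    0
  e   0    0    0    1    1    1    1
  a   0    0    0    1    1    1    1
  d   0    1    1    1    2    2    2
  a   0    1    1    1    2    2    2
  a   0    1    1    1    2    2    2
LCS length = dp[5][6] = 2

2


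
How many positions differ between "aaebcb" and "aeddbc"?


Comparing "aaebcb" and "aeddbc" position by position:
  Position 0: 'a' vs 'a' => same
  Position 1: 'a' vs 'e' => DIFFER
  Position 2: 'e' vs 'd' => DIFFER
  Position 3: 'b' vs 'd' => DIFFER
  Position 4: 'c' vs 'b' => DIFFER
  Position 5: 'b' vs 'c' => DIFFER
Positions that differ: 5

5


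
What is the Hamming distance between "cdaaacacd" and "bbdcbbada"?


Comparing "cdaaacacd" and "bbdcbbada" position by position:
  Position 0: 'c' vs 'b' => differ
  Position 1: 'd' vs 'b' => differ
  Position 2: 'a' vs 'd' => differ
  Position 3: 'a' vs 'c' => differ
  Position 4: 'a' vs 'b' => differ
  Position 5: 'c' vs 'b' => differ
  Position 6: 'a' vs 'a' => same
  Position 7: 'c' vs 'd' => differ
  Position 8: 'd' vs 'a' => differ
Total differences (Hamming distance): 8

8


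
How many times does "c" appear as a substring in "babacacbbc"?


Searching for "c" in "babacacbbc"
Scanning each position:
  Position 0: "b" => no
  Position 1: "a" => no
  Position 2: "b" => no
  Position 3: "a" => no
  Position 4: "c" => MATCH
  Position 5: "a" => no
  Position 6: "c" => MATCH
  Position 7: "b" => no
  Position 8: "b" => no
  Position 9: "c" => MATCH
Total occurrences: 3

3


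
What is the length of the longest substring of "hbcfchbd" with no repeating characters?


Input: "hbcfchbd"
Sliding window (track last position of each char):
  Position 0 ('h'): window [0,0] length 1 -- new best
  Position 1 ('b'): window [0,1] length 2 -- new best
  Position 2 ('c'): window [0,2] length 3 -- new best
  Position 3 ('f'): window [0,3] length 4 -- new best
  Position 4 ('c'): repeat (last at 2), move window start to 3
  Position 4 ('c'): window [3,4] length 2
  Position 5 ('h'): window [3,5] length 3
  Position 6 ('b'): window [3,6] length 4
  Position 7 ('d'): window [3,7] length 5 -- new best
Longest substring with no repeats: "fchbd" with length 5

5


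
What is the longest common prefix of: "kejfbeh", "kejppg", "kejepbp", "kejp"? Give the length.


Words: kejfbeh, kejppg, kejepbp, kejp
  Position 0: all 'k' => match
  Position 1: all 'e' => match
  Position 2: all 'j' => match
  Position 3: ('f', 'p', 'e', 'p') => mismatch, stop
LCP = "kej" (length 3)

3


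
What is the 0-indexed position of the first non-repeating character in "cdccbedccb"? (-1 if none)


Input: cdccbedccb
Character frequencies:
  'b': 2
  'c': 5
  'd': 2
  'e': 1
Scanning left to right for freq == 1:
  Position 0 ('c'): freq=5, skip
  Position 1 ('d'): freq=2, skip
  Position 2 ('c'): freq=5, skip
  Position 3 ('c'): freq=5, skip
  Position 4 ('b'): freq=2, skip
  Position 5 ('e'): unique! => answer = 5

5


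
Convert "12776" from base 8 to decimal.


Input: "12776" in base 8
Positional expansion:
  Digit '1' (value 1) x 8^4 = 4096
  Digit '2' (value 2) x 8^3 = 1024
  Digit '7' (value 7) x 8^2 = 448
  Digit '7' (value 7) x 8^1 = 56
  Digit '6' (value 6) x 8^0 = 6
Sum = 5630

5630


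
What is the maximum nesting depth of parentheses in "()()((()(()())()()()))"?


Input: "()()((()(()())()()()))"
Tracking depth:
  Position 0 '(': depth becomes 1
  Position 1 ')': depth becomes 0
  Position 2 '(': depth becomes 1
  Position 3 ')': depth becomes 0
  Position 4 '(': depth becomes 1
  Position 5 '(': depth becomes 2
  Position 6 '(': depth becomes 3
  Position 7 ')': depth becomes 2
  Position 8 '(': depth becomes 3
  Position 9 '(': depth becomes 4
  Position 10 ')': depth becomes 3
  Position 11 '(': depth becomes 4
  Position 12 ')': depth becomes 3
  Position 13 ')': depth becomes 2
  Position 14 '(': depth becomes 3
  Position 15 ')': depth becomes 2
  Position 16 '(': depth becomes 3
  Position 17 ')': depth becomes 2
  Position 18 '(': depth becomes 3
  Position 19 ')': depth becomes 2
  Position 20 ')': depth becomes 1
  Position 21 ')': depth becomes 0
Maximum depth reached: 4

4


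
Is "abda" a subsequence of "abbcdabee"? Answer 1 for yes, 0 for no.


Check if "abda" is a subsequence of "abbcdabee"
Greedy scan:
  Position 0 ('a'): matches sub[0] = 'a'
  Position 1 ('b'): matches sub[1] = 'b'
  Position 2 ('b'): no match needed
  Position 3 ('c'): no match needed
  Position 4 ('d'): matches sub[2] = 'd'
  Position 5 ('a'): matches sub[3] = 'a'
  Position 6 ('b'): no match needed
  Position 7 ('e'): no match needed
  Position 8 ('e'): no match needed
All 4 characters matched => is a subsequence

1


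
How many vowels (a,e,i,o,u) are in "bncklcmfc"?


Input: bncklcmfc
Checking each character:
  'b' at position 0: consonant
  'n' at position 1: consonant
  'c' at position 2: consonant
  'k' at position 3: consonant
  'l' at position 4: consonant
  'c' at position 5: consonant
  'm' at position 6: consonant
  'f' at position 7: consonant
  'c' at position 8: consonant
Total vowels: 0

0


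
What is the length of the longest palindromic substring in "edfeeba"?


Input: "edfeeba"
Checking substrings for palindromes:
  [3:5] "ee" (len 2) => palindrome
Longest palindromic substring: "ee" with length 2

2


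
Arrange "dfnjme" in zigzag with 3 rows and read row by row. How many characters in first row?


Zigzag "dfnjme" into 3 rows:
Placing characters:
  'd' => row 0
  'f' => row 1
  'n' => row 2
  'j' => row 1
  'm' => row 0
  'e' => row 1
Rows:
  Row 0: "dm"
  Row 1: "fje"
  Row 2: "n"
First row length: 2

2


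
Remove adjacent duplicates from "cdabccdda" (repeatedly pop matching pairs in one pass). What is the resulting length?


Input: cdabccdda
Stack-based adjacent duplicate removal:
  Read 'c': push. Stack: c
  Read 'd': push. Stack: cd
  Read 'a': push. Stack: cda
  Read 'b': push. Stack: cdab
  Read 'c': push. Stack: cdabc
  Read 'c': matches stack top 'c' => pop. Stack: cdab
  Read 'd': push. Stack: cdabd
  Read 'd': matches stack top 'd' => pop. Stack: cdab
  Read 'a': push. Stack: cdaba
Final stack: "cdaba" (length 5)

5


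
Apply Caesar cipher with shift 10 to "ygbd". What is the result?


Caesar cipher: shift "ygbd" by 10
  'y' (pos 24) + 10 = pos 8 = 'i'
  'g' (pos 6) + 10 = pos 16 = 'q'
  'b' (pos 1) + 10 = pos 11 = 'l'
  'd' (pos 3) + 10 = pos 13 = 'n'
Result: iqln

iqln


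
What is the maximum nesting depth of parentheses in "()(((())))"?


Input: "()(((())))"
Tracking depth:
  Position 0 '(': depth becomes 1
  Position 1 ')': depth becomes 0
  Position 2 '(': depth becomes 1
  Position 3 '(': depth becomes 2
  Position 4 '(': depth becomes 3
  Position 5 '(': depth becomes 4
  Position 6 ')': depth becomes 3
  Position 7 ')': depth becomes 2
  Position 8 ')': depth becomes 1
  Position 9 ')': depth becomes 0
Maximum depth reached: 4

4


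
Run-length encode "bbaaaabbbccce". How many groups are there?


Input: bbaaaabbbccce
Scanning for consecutive runs:
  Group 1: 'b' x 2 (positions 0-1)
  Group 2: 'a' x 4 (positions 2-5)
  Group 3: 'b' x 3 (positions 6-8)
  Group 4: 'c' x 3 (positions 9-11)
  Group 5: 'e' x 1 (positions 12-12)
Total groups: 5

5


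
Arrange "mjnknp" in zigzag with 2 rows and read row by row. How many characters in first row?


Zigzag "mjnknp" into 2 rows:
Placing characters:
  'm' => row 0
  'j' => row 1
  'n' => row 0
  'k' => row 1
  'n' => row 0
  'p' => row 1
Rows:
  Row 0: "mnn"
  Row 1: "jkp"
First row length: 3

3


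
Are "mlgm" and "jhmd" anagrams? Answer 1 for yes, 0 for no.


Strings: "mlgm", "jhmd"
Sorted first:  glmm
Sorted second: dhjm
Differ at position 0: 'g' vs 'd' => not anagrams

0


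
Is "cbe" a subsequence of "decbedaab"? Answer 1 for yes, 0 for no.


Check if "cbe" is a subsequence of "decbedaab"
Greedy scan:
  Position 0 ('d'): no match needed
  Position 1 ('e'): no match needed
  Position 2 ('c'): matches sub[0] = 'c'
  Position 3 ('b'): matches sub[1] = 'b'
  Position 4 ('e'): matches sub[2] = 'e'
  Position 5 ('d'): no match needed
  Position 6 ('a'): no match needed
  Position 7 ('a'): no match needed
  Position 8 ('b'): no match needed
All 3 characters matched => is a subsequence

1


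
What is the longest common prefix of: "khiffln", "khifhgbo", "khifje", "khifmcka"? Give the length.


Words: khiffln, khifhgbo, khifje, khifmcka
  Position 0: all 'k' => match
  Position 1: all 'h' => match
  Position 2: all 'i' => match
  Position 3: all 'f' => match
  Position 4: ('f', 'h', 'j', 'm') => mismatch, stop
LCP = "khif" (length 4)

4


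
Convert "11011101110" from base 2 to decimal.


Input: "11011101110" in base 2
Positional expansion:
  Digit '1' (value 1) x 2^10 = 1024
  Digit '1' (value 1) x 2^9 = 512
  Digit '0' (value 0) x 2^8 = 0
  Digit '1' (value 1) x 2^7 = 128
  Digit '1' (value 1) x 2^6 = 64
  Digit '1' (value 1) x 2^5 = 32
  Digit '0' (value 0) x 2^4 = 0
  Digit '1' (value 1) x 2^3 = 8
  Digit '1' (value 1) x 2^2 = 4
  Digit '1' (value 1) x 2^1 = 2
  Digit '0' (value 0) x 2^0 = 0
Sum = 1774

1774


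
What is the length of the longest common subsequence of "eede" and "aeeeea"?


LCS of "eede" and "aeeeea"
DP table:
           a    e    e    e    e    a
      0    0    0    0    0    0    0
  e   0    0    1    1    1    1    1
  e   0    0    1    2    2    2    2
  d   0    0    1    2    2    2    2
  e   0    0    1    2    3    3    3
LCS length = dp[4][6] = 3

3


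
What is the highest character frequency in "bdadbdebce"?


Input: bdadbdebce
Character counts:
  'a': 1
  'b': 3
  'c': 1
  'd': 3
  'e': 2
Maximum frequency: 3

3


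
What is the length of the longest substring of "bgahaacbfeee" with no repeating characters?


Input: "bgahaacbfeee"
Sliding window (track last position of each char):
  Position 0 ('b'): window [0,0] length 1 -- new best
  Position 1 ('g'): window [0,1] length 2 -- new best
  Position 2 ('a'): window [0,2] length 3 -- new best
  Position 3 ('h'): window [0,3] length 4 -- new best
  Position 4 ('a'): repeat (last at 2), move window start to 3
  Position 4 ('a'): window [3,4] length 2
  Position 5 ('a'): repeat (last at 4), move window start to 5
  Position 5 ('a'): window [5,5] length 1
  Position 6 ('c'): window [5,6] length 2
  Position 7 ('b'): window [5,7] length 3
  Position 8 ('f'): window [5,8] length 4
  Position 9 ('e'): window [5,9] length 5 -- new best
  Position 10 ('e'): repeat (last at 9), move window start to 10
  Position 10 ('e'): window [10,10] length 1
  Position 11 ('e'): repeat (last at 10), move window start to 11
  Position 11 ('e'): window [11,11] length 1
Longest substring with no repeats: "acbfe" with length 5

5


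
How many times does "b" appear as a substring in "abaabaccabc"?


Searching for "b" in "abaabaccabc"
Scanning each position:
  Position 0: "a" => no
  Position 1: "b" => MATCH
  Position 2: "a" => no
  Position 3: "a" => no
  Position 4: "b" => MATCH
  Position 5: "a" => no
  Position 6: "c" => no
  Position 7: "c" => no
  Position 8: "a" => no
  Position 9: "b" => MATCH
  Position 10: "c" => no
Total occurrences: 3

3


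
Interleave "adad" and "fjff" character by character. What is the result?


Interleaving "adad" and "fjff":
  Position 0: 'a' from first, 'f' from second => "af"
  Position 1: 'd' from first, 'j' from second => "dj"
  Position 2: 'a' from first, 'f' from second => "af"
  Position 3: 'd' from first, 'f' from second => "df"
Result: afdjafdf

afdjafdf


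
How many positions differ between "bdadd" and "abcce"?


Comparing "bdadd" and "abcce" position by position:
  Position 0: 'b' vs 'a' => DIFFER
  Position 1: 'd' vs 'b' => DIFFER
  Position 2: 'a' vs 'c' => DIFFER
  Position 3: 'd' vs 'c' => DIFFER
  Position 4: 'd' vs 'e' => DIFFER
Positions that differ: 5

5


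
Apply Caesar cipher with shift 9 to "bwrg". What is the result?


Caesar cipher: shift "bwrg" by 9
  'b' (pos 1) + 9 = pos 10 = 'k'
  'w' (pos 22) + 9 = pos 5 = 'f'
  'r' (pos 17) + 9 = pos 0 = 'a'
  'g' (pos 6) + 9 = pos 15 = 'p'
Result: kfap

kfap


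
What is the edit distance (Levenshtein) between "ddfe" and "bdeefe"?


Computing edit distance: "ddfe" -> "bdeefe"
DP table:
           b    d    e    e    f    e
      0    1    2    3    4    5    6
  d   1    1    1    2    3    4    5
  d   2    2    1    2    3    4    5
  f   3    3    2    2    3    3    4
  e   4    4    3    2    2    3    3
Edit distance = dp[4][6] = 3

3


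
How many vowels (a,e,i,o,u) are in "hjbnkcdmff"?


Input: hjbnkcdmff
Checking each character:
  'h' at position 0: consonant
  'j' at position 1: consonant
  'b' at position 2: consonant
  'n' at position 3: consonant
  'k' at position 4: consonant
  'c' at position 5: consonant
  'd' at position 6: consonant
  'm' at position 7: consonant
  'f' at position 8: consonant
  'f' at position 9: consonant
Total vowels: 0

0


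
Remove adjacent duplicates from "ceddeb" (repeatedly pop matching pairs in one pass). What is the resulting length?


Input: ceddeb
Stack-based adjacent duplicate removal:
  Read 'c': push. Stack: c
  Read 'e': push. Stack: ce
  Read 'd': push. Stack: ced
  Read 'd': matches stack top 'd' => pop. Stack: ce
  Read 'e': matches stack top 'e' => pop. Stack: c
  Read 'b': push. Stack: cb
Final stack: "cb" (length 2)

2


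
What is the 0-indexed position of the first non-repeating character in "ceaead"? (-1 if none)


Input: ceaead
Character frequencies:
  'a': 2
  'c': 1
  'd': 1
  'e': 2
Scanning left to right for freq == 1:
  Position 0 ('c'): unique! => answer = 0

0


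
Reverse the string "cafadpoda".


Input: cafadpoda
Reading characters right to left:
  Position 8: 'a'
  Position 7: 'd'
  Position 6: 'o'
  Position 5: 'p'
  Position 4: 'd'
  Position 3: 'a'
  Position 2: 'f'
  Position 1: 'a'
  Position 0: 'c'
Reversed: adopdafac

adopdafac


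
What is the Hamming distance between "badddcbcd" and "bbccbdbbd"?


Comparing "badddcbcd" and "bbccbdbbd" position by position:
  Position 0: 'b' vs 'b' => same
  Position 1: 'a' vs 'b' => differ
  Position 2: 'd' vs 'c' => differ
  Position 3: 'd' vs 'c' => differ
  Position 4: 'd' vs 'b' => differ
  Position 5: 'c' vs 'd' => differ
  Position 6: 'b' vs 'b' => same
  Position 7: 'c' vs 'b' => differ
  Position 8: 'd' vs 'd' => same
Total differences (Hamming distance): 6

6


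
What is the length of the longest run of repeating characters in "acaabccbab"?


Input: "acaabccbab"
Scanning for longest run:
  Position 1 ('c'): new char, reset run to 1
  Position 2 ('a'): new char, reset run to 1
  Position 3 ('a'): continues run of 'a', length=2
  Position 4 ('b'): new char, reset run to 1
  Position 5 ('c'): new char, reset run to 1
  Position 6 ('c'): continues run of 'c', length=2
  Position 7 ('b'): new char, reset run to 1
  Position 8 ('a'): new char, reset run to 1
  Position 9 ('b'): new char, reset run to 1
Longest run: 'a' with length 2

2


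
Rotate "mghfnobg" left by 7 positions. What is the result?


Input: "mghfnobg", rotate left by 7
First 7 characters: "mghfnob"
Remaining characters: "g"
Concatenate remaining + first: "g" + "mghfnob" = "gmghfnob"

gmghfnob


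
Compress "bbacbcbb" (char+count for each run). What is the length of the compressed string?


Input: bbacbcbb
Runs:
  'b' x 2 => "b2"
  'a' x 1 => "a1"
  'c' x 1 => "c1"
  'b' x 1 => "b1"
  'c' x 1 => "c1"
  'b' x 2 => "b2"
Compressed: "b2a1c1b1c1b2"
Compressed length: 12

12


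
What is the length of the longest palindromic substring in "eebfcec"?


Input: "eebfcec"
Checking substrings for palindromes:
  [4:7] "cec" (len 3) => palindrome
  [0:2] "ee" (len 2) => palindrome
Longest palindromic substring: "cec" with length 3

3


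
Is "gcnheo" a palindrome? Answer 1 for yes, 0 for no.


Input: gcnheo
Reversed: oehncg
  Compare pos 0 ('g') with pos 5 ('o'): MISMATCH
  Compare pos 1 ('c') with pos 4 ('e'): MISMATCH
  Compare pos 2 ('n') with pos 3 ('h'): MISMATCH
Result: not a palindrome

0


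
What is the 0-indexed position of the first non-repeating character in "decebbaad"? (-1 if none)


Input: decebbaad
Character frequencies:
  'a': 2
  'b': 2
  'c': 1
  'd': 2
  'e': 2
Scanning left to right for freq == 1:
  Position 0 ('d'): freq=2, skip
  Position 1 ('e'): freq=2, skip
  Position 2 ('c'): unique! => answer = 2

2


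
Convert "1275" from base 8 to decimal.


Input: "1275" in base 8
Positional expansion:
  Digit '1' (value 1) x 8^3 = 512
  Digit '2' (value 2) x 8^2 = 128
  Digit '7' (value 7) x 8^1 = 56
  Digit '5' (value 5) x 8^0 = 5
Sum = 701

701


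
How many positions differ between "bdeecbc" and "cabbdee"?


Comparing "bdeecbc" and "cabbdee" position by position:
  Position 0: 'b' vs 'c' => DIFFER
  Position 1: 'd' vs 'a' => DIFFER
  Position 2: 'e' vs 'b' => DIFFER
  Position 3: 'e' vs 'b' => DIFFER
  Position 4: 'c' vs 'd' => DIFFER
  Position 5: 'b' vs 'e' => DIFFER
  Position 6: 'c' vs 'e' => DIFFER
Positions that differ: 7

7


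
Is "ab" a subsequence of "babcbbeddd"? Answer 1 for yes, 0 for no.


Check if "ab" is a subsequence of "babcbbeddd"
Greedy scan:
  Position 0 ('b'): no match needed
  Position 1 ('a'): matches sub[0] = 'a'
  Position 2 ('b'): matches sub[1] = 'b'
  Position 3 ('c'): no match needed
  Position 4 ('b'): no match needed
  Position 5 ('b'): no match needed
  Position 6 ('e'): no match needed
  Position 7 ('d'): no match needed
  Position 8 ('d'): no match needed
  Position 9 ('d'): no match needed
All 2 characters matched => is a subsequence

1


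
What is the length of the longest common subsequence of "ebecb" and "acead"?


LCS of "ebecb" and "acead"
DP table:
           a    c    e    a    d
      0    0    0    0    0    0
  e   0    0    0    1    1    1
  b   0    0    0    1    1    1
  e   0    0    0    1    1    1
  c   0    0    1    1    1    1
  b   0    0    1    1    1    1
LCS length = dp[5][5] = 1

1


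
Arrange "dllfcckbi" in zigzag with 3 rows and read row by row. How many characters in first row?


Zigzag "dllfcckbi" into 3 rows:
Placing characters:
  'd' => row 0
  'l' => row 1
  'l' => row 2
  'f' => row 1
  'c' => row 0
  'c' => row 1
  'k' => row 2
  'b' => row 1
  'i' => row 0
Rows:
  Row 0: "dci"
  Row 1: "lfcb"
  Row 2: "lk"
First row length: 3

3
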